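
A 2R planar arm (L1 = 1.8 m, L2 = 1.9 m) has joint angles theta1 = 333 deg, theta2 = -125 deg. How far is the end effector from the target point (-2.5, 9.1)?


End effector via forward kinematics:
x = L1*cos(t1) + L2*cos(t1+t2) = -0.0738
y = L1*sin(t1) + L2*sin(t1+t2) = -1.7092
Distance to target:
d = sqrt((-2.5 - -0.0738)^2 + (9.1 - -1.7092)^2)
= sqrt(5.8865 + 116.8383)
= 11.0781 m


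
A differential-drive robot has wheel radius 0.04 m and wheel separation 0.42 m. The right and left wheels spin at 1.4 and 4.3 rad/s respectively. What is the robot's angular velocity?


vR = r*wR = 0.04*1.4 = 0.056 m/s
vL = r*wL = 0.04*4.3 = 0.172 m/s
v = (vR+vL)/2 = 0.114 m/s
omega = (vR-vL)/L = -0.2762 rad/s
angular velocity = -0.2762 rad/s


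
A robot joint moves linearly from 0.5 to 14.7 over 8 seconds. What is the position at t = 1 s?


s = t/T = 1/8 = 0.125
p(t) = p0 + (pf-p0)*s
= 0.5 + (14.7 - 0.5) * 0.125
= 2.275


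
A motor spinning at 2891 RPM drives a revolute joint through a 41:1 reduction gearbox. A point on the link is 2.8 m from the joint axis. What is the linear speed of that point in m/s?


omega_motor = 2891 * 2*pi/60 = 302.7448 rad/s
omega_joint = omega_motor / 41 = 7.384 rad/s
v = omega_joint * r = 7.384 * 2.8
= 20.6753 m/s


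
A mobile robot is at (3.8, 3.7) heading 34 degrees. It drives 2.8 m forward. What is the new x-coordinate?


x_new = x0 + d*cos(theta)
= 3.8 + 2.8*cos(34)
= 3.8 + 2.3213
= 6.1213


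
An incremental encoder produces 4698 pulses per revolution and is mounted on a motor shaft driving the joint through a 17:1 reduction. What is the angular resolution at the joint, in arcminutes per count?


counts per rev = 4698
effective counts at joint = 4698 * 17 = 79866
resolution = 360*60 / 79866
= 0.2705 arcmin/count


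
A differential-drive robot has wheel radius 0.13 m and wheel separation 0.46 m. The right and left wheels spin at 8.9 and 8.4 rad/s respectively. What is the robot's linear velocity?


vR = r*wR = 0.13*8.9 = 1.157 m/s
vL = r*wL = 0.13*8.4 = 1.092 m/s
v = (vR+vL)/2 = 1.1245 m/s
omega = (vR-vL)/L = 0.1413 rad/s
linear velocity = 1.1245 m/s


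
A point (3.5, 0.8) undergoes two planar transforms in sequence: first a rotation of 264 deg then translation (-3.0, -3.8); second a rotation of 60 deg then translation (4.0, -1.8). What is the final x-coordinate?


After transform 1:
x1 = cos(264)*3.5 - sin(264)*0.8 + -3.0 = -2.5702
y1 = sin(264)*3.5 + cos(264)*0.8 + -3.8 = -7.3644
After transform 2:
x2 = cos(60)*-2.5702 - sin(60)*-7.3644 + 4.0
= 9.0927


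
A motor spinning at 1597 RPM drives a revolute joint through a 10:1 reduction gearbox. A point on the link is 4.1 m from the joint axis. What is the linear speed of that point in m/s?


omega_motor = 1597 * 2*pi/60 = 167.2374 rad/s
omega_joint = omega_motor / 10 = 16.7237 rad/s
v = omega_joint * r = 16.7237 * 4.1
= 68.5674 m/s


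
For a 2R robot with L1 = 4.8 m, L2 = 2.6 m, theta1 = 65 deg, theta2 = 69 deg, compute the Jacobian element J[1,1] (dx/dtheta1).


J[1,1] = -L1*sin(t1) - L2*sin(t1+t2)
= -4.8*sin(65) - 2.6*sin(134)
= -6.2206


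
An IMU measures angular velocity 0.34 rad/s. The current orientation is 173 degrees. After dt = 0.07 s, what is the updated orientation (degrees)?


delta_theta = w * dt = 0.34 * 0.07 = 0.0238 rad
= 1.3636 deg
theta_new = 173 + 1.3636 = 174.3636 deg


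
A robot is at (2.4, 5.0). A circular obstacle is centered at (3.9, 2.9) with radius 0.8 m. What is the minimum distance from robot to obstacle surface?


center_dist = sqrt((2.4-3.9)^2 + (5.0-2.9)^2)
= sqrt(2.25 + 4.41)
= 2.5807
min_dist = center_dist - radius = 2.5807 - 0.8 = 1.7807 m


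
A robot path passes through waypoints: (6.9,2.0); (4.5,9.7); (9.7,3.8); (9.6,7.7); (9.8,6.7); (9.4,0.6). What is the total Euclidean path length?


Segment lengths:
  seg1 = sqrt((-2.4)^2 + (7.7)^2) = 8.0654
  seg2 = sqrt((5.2)^2 + (-5.9)^2) = 7.8645
  seg3 = sqrt((-0.1)^2 + (3.9)^2) = 3.9013
  seg4 = sqrt((0.2)^2 + (-1.0)^2) = 1.0198
  seg5 = sqrt((-0.4)^2 + (-6.1)^2) = 6.1131
Total = 26.964


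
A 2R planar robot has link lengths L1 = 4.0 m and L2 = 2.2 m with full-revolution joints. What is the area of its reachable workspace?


r_max = L1 + L2 = 6.2 m
r_min = |L1 - L2| = 1.8 m
Area = pi*(r_max^2 - r_min^2)
= pi*(38.44 - 3.24)
= pi * 35.2
= 110.5841 m^2


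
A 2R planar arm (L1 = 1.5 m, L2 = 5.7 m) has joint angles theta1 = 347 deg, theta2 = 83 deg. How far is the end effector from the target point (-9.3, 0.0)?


End effector via forward kinematics:
x = L1*cos(t1) + L2*cos(t1+t2) = 3.4111
y = L1*sin(t1) + L2*sin(t1+t2) = 5.0188
Distance to target:
d = sqrt((-9.3 - 3.4111)^2 + (0.0 - 5.0188)^2)
= sqrt(161.5713 + 25.1886)
= 13.666 m


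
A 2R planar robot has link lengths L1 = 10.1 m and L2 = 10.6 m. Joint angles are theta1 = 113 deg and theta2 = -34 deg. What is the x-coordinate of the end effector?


Convert angles to radians: theta1 = 1.9722, theta2 = -0.5934
x = L1*cos(theta1) + L2*cos(theta1+theta2)
x = -3.9464 + 2.0226
x = -1.9238


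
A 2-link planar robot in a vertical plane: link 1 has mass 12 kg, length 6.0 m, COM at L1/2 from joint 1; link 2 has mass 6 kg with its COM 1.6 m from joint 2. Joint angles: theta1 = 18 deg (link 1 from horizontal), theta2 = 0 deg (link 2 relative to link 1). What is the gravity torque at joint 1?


Horizontal distance from joint 1 to link-1 COM:
  x_c1 = (L1/2)*cos(t1) = 3.0 * 0.9511 = 2.8532 m
Horizontal distance from joint 1 to link-2 COM:
  x_c2 = L1*cos(t1) + Lc2*cos(t1+t2)
       = 6.0*0.9511 + 1.6*0.9511 = 7.228 m
tau1 = m1*g*x_c1 + m2*g*x_c2
     = 12*9.81*2.8532 + 6*9.81*7.228
     = 335.8751 + 425.4418
     = 761.3169 Nm


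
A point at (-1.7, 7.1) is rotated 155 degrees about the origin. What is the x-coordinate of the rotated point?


x' = x*cos(theta) - y*sin(theta)
cos(155 deg) = -0.9063, sin(155 deg) = 0.4226
x' = -1.7 * -0.9063 - 7.1 * 0.4226
= 1.5407 - 3.0006
= -1.4599


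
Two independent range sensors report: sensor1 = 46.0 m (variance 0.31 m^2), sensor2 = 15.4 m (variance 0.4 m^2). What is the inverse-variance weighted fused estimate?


w1 = (1/var1) / (1/var1 + 1/var2)
   = 3.2258 / (3.2258 + 2.5) = 0.5634
w2 = 1 - w1 = 0.4366
fused = w1*s1 + w2*s2 = 25.9155 + 6.7239
= 32.6394 m


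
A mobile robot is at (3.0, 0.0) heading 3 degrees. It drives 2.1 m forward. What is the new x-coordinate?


x_new = x0 + d*cos(theta)
= 3.0 + 2.1*cos(3)
= 3.0 + 2.0971
= 5.0971


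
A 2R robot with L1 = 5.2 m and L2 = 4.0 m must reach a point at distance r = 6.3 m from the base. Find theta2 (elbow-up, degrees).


cos(theta2) = (r^2 - L1^2 - L2^2) / (2*L1*L2)
cos(theta2) = (39.69 - 27.04 - 16.0) / 41.6
cos(theta2) = -0.080529
theta2 = 94.619 degrees


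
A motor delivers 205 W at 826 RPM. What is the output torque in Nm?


omega = 826 * 2*pi/60 = 86.4985 rad/s
tau = P / omega = 205 / 86.4985
= 2.37 Nm


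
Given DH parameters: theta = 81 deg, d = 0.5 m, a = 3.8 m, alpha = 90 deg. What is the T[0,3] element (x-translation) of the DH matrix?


T[0,3] = a * cos(theta)
= 3.8 * cos(81 deg)
= 3.8 * 0.1564
= 0.5945


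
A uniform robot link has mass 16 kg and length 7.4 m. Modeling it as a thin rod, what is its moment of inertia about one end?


I = (1/3) * m * L^2
= (1/3) * 16 * 7.4^2
= 0.333333 * 16 * 54.76
= 292.0533 kg*m^2


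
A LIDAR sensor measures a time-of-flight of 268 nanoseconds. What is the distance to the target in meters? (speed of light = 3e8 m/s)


tof = 268 ns = 2.68e-07 s
dist = c * tof / 2
= 3e8 * 2.68e-07 / 2
= 40.2 m


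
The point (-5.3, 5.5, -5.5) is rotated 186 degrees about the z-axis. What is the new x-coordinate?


Rotation about z-axis: x' = x*cos(theta) - y*sin(theta)
= -5.3 * -0.9945 - 5.5 * -0.1045
= 5.8459


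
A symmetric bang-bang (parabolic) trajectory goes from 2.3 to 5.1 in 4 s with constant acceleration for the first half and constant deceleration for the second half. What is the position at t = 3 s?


Symmetric rest-to-rest: each phase covers (pf-p0)/2 in time T/2. 0.5*a*(T/2)^2 = (pf-p0)/2 => a = 4*(pf-p0)/T^2
a = 4*(5.1-2.3)/4^2 = 0.7
t = 3 is in the deceleration phase (t > T/2).
p = pf - 0.5*a*(T-t)^2 = 5.1 - 0.5*0.7*1^2
= 4.75


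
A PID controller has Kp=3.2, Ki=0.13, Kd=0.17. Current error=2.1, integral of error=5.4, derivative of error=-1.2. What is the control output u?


u = Kp*e + Ki*int(e) + Kd*de/dt
= 3.2*2.1 + 0.13*5.4 + 0.17*(-1.2)
= 6.72 + 0.702 + -0.204
= 7.218


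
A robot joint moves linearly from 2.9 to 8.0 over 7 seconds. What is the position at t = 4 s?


s = t/T = 4/7 = 0.5714
p(t) = p0 + (pf-p0)*s
= 2.9 + (8.0 - 2.9) * 0.5714
= 5.8143


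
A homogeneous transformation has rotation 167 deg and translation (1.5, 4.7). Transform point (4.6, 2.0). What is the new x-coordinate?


x' = cos(theta)*px - sin(theta)*py + tx
= -0.9744*4.6 - 0.225*2.0 + 1.5
= -3.432


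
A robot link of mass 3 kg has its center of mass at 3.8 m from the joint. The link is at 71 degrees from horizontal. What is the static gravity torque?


tau = m*g*L*cos(angle)
= 3 * 9.81 * 3.8 * cos(71 deg)
= 3 * 9.81 * 3.8 * 0.3256
= 36.4096 Nm


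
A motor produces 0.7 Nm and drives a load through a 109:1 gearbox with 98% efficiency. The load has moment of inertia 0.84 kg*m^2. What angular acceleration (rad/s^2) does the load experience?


tau_out = tau_motor * N * eta
= 0.7 * 109 * 0.98 = 74.774 Nm
alpha = tau_out / I = 74.774 / 0.84
= 89.0167 rad/s^2


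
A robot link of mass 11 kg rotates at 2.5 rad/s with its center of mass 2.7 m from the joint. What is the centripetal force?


F = m * omega^2 * r
= 11 * 2.5^2 * 2.7
= 11 * 6.25 * 2.7
= 185.625 N


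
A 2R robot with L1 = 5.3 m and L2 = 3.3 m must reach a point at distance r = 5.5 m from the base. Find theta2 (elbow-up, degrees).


cos(theta2) = (r^2 - L1^2 - L2^2) / (2*L1*L2)
cos(theta2) = (30.25 - 28.09 - 10.89) / 34.98
cos(theta2) = -0.249571
theta2 = 104.4521 degrees


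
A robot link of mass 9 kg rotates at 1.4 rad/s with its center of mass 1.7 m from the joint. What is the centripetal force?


F = m * omega^2 * r
= 9 * 1.4^2 * 1.7
= 9 * 1.96 * 1.7
= 29.988 N


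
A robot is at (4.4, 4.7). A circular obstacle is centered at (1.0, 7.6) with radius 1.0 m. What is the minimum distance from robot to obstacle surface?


center_dist = sqrt((4.4-1.0)^2 + (4.7-7.6)^2)
= sqrt(11.56 + 8.41)
= 4.4688
min_dist = center_dist - radius = 4.4688 - 1.0 = 3.4688 m


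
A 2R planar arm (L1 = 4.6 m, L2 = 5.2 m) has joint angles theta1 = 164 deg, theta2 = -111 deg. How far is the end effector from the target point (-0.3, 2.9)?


End effector via forward kinematics:
x = L1*cos(t1) + L2*cos(t1+t2) = -1.2924
y = L1*sin(t1) + L2*sin(t1+t2) = 5.4208
Distance to target:
d = sqrt((-0.3 - -1.2924)^2 + (2.9 - 5.4208)^2)
= sqrt(0.9848 + 6.3546)
= 2.7091 m


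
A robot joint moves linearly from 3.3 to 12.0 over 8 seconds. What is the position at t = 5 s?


s = t/T = 5/8 = 0.625
p(t) = p0 + (pf-p0)*s
= 3.3 + (12.0 - 3.3) * 0.625
= 8.7375


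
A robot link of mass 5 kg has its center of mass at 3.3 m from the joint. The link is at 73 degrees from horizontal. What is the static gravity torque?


tau = m*g*L*cos(angle)
= 5 * 9.81 * 3.3 * cos(73 deg)
= 5 * 9.81 * 3.3 * 0.2924
= 47.3247 Nm


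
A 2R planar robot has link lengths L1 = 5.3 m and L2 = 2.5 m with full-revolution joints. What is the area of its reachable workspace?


r_max = L1 + L2 = 7.8 m
r_min = |L1 - L2| = 2.8 m
Area = pi*(r_max^2 - r_min^2)
= pi*(60.84 - 7.84)
= pi * 53.0
= 166.5044 m^2


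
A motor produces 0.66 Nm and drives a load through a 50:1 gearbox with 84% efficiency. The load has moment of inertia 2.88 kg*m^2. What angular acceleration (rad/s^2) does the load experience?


tau_out = tau_motor * N * eta
= 0.66 * 50 * 0.84 = 27.72 Nm
alpha = tau_out / I = 27.72 / 2.88
= 9.625 rad/s^2


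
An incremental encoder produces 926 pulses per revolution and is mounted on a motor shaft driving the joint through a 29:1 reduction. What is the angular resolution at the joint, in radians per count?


counts per rev = 926
effective counts at joint = 926 * 29 = 26854
resolution = 2*pi / 26854
= 2.3398e-04 rad/count


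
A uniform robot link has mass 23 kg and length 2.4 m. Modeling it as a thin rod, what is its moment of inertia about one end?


I = (1/3) * m * L^2
= (1/3) * 23 * 2.4^2
= 0.333333 * 23 * 5.76
= 44.16 kg*m^2


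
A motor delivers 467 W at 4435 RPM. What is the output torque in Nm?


omega = 4435 * 2*pi/60 = 464.4321 rad/s
tau = P / omega = 467 / 464.4321
= 1.0055 Nm


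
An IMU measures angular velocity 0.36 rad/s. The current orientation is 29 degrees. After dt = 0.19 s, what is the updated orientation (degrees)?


delta_theta = w * dt = 0.36 * 0.19 = 0.0684 rad
= 3.919 deg
theta_new = 29 + 3.919 = 32.919 deg


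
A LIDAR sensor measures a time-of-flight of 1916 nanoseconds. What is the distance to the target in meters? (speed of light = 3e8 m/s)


tof = 1916 ns = 1.916e-06 s
dist = c * tof / 2
= 3e8 * 1.916e-06 / 2
= 287.4 m


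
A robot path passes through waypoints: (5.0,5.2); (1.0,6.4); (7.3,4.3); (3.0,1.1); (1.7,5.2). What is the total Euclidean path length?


Segment lengths:
  seg1 = sqrt((-4.0)^2 + (1.2)^2) = 4.1761
  seg2 = sqrt((6.3)^2 + (-2.1)^2) = 6.6408
  seg3 = sqrt((-4.3)^2 + (-3.2)^2) = 5.36
  seg4 = sqrt((-1.3)^2 + (4.1)^2) = 4.3012
Total = 20.4781


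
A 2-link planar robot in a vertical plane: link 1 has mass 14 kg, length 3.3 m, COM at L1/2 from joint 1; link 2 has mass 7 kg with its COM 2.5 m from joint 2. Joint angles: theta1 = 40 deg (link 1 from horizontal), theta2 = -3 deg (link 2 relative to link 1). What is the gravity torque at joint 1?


Horizontal distance from joint 1 to link-1 COM:
  x_c1 = (L1/2)*cos(t1) = 1.65 * 0.766 = 1.264 m
Horizontal distance from joint 1 to link-2 COM:
  x_c2 = L1*cos(t1) + Lc2*cos(t1+t2)
       = 3.3*0.766 + 2.5*0.7986 = 4.5245 m
tau1 = m1*g*x_c1 + m2*g*x_c2
     = 14*9.81*1.264 + 7*9.81*4.5245
     = 173.5941 + 310.6998
     = 484.2939 Nm


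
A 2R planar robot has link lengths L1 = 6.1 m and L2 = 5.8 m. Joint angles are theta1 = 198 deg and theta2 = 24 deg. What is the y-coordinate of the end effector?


Convert angles to radians: theta1 = 3.4558, theta2 = 0.4189
y = L1*sin(theta1) + L2*sin(theta1+theta2)
y = -1.885 + -3.881
y = -5.766


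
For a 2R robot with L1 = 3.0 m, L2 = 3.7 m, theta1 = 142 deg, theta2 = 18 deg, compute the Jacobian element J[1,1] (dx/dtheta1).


J[1,1] = -L1*sin(t1) - L2*sin(t1+t2)
= -3.0*sin(142) - 3.7*sin(160)
= -3.1125


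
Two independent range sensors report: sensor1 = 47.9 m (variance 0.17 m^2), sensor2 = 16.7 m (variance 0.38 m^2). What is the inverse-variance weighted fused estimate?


w1 = (1/var1) / (1/var1 + 1/var2)
   = 5.8824 / (5.8824 + 2.6316) = 0.6909
w2 = 1 - w1 = 0.3091
fused = w1*s1 + w2*s2 = 33.0945 + 5.1618
= 38.2564 m


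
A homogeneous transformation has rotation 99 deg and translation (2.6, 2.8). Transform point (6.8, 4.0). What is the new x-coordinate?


x' = cos(theta)*px - sin(theta)*py + tx
= -0.1564*6.8 - 0.9877*4.0 + 2.6
= -2.4145


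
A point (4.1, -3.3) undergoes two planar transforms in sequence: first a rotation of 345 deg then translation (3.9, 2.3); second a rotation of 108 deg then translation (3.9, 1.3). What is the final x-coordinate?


After transform 1:
x1 = cos(345)*4.1 - sin(345)*-3.3 + 3.9 = 7.0062
y1 = sin(345)*4.1 + cos(345)*-3.3 + 2.3 = -1.9487
After transform 2:
x2 = cos(108)*7.0062 - sin(108)*-1.9487 + 3.9
= 3.5883


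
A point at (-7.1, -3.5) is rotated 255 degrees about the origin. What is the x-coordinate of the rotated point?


x' = x*cos(theta) - y*sin(theta)
cos(255 deg) = -0.2588, sin(255 deg) = -0.9659
x' = -7.1 * -0.2588 - -3.5 * -0.9659
= 1.8376 - 3.3807
= -1.5431


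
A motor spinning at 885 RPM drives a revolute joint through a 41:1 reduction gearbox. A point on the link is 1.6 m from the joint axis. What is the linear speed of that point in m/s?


omega_motor = 885 * 2*pi/60 = 92.677 rad/s
omega_joint = omega_motor / 41 = 2.2604 rad/s
v = omega_joint * r = 2.2604 * 1.6
= 3.6167 m/s


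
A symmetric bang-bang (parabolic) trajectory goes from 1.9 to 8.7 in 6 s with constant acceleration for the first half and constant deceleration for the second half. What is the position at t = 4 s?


Symmetric rest-to-rest: each phase covers (pf-p0)/2 in time T/2. 0.5*a*(T/2)^2 = (pf-p0)/2 => a = 4*(pf-p0)/T^2
a = 4*(8.7-1.9)/6^2 = 0.7556
t = 4 is in the deceleration phase (t > T/2).
p = pf - 0.5*a*(T-t)^2 = 8.7 - 0.5*0.7556*2^2
= 7.1889


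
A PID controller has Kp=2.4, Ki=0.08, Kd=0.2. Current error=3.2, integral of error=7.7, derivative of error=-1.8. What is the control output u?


u = Kp*e + Ki*int(e) + Kd*de/dt
= 2.4*3.2 + 0.08*7.7 + 0.2*(-1.8)
= 7.68 + 0.616 + -0.36
= 7.936


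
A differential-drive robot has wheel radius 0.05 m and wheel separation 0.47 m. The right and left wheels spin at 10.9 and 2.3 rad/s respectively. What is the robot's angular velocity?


vR = r*wR = 0.05*10.9 = 0.545 m/s
vL = r*wL = 0.05*2.3 = 0.115 m/s
v = (vR+vL)/2 = 0.33 m/s
omega = (vR-vL)/L = 0.9149 rad/s
angular velocity = 0.9149 rad/s


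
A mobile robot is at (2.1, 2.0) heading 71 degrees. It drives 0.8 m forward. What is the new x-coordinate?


x_new = x0 + d*cos(theta)
= 2.1 + 0.8*cos(71)
= 2.1 + 0.2605
= 2.3605


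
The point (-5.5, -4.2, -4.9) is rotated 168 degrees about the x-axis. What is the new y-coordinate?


Rotation about x-axis: y' = y*cos(theta) - z*sin(theta)
= -4.2 * -0.9781 - -4.9 * 0.2079
= 5.127


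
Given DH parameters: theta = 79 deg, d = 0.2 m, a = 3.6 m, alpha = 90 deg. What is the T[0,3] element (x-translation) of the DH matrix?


T[0,3] = a * cos(theta)
= 3.6 * cos(79 deg)
= 3.6 * 0.1908
= 0.6869


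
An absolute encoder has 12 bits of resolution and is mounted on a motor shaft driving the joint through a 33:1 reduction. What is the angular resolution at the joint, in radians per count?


counts = 2^12 = 4096
effective counts at joint = 4096 * 33 = 135168
resolution = 2*pi / 135168
= 4.6484e-05 rad/count


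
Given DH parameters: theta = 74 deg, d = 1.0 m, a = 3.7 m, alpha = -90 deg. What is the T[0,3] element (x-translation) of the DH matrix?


T[0,3] = a * cos(theta)
= 3.7 * cos(74 deg)
= 3.7 * 0.2756
= 1.0199


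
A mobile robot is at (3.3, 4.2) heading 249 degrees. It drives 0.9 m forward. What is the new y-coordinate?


y_new = y0 + d*sin(theta)
= 4.2 + 0.9*sin(249)
= 4.2 + -0.8402
= 3.3598


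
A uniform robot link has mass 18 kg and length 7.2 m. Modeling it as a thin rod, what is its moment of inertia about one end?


I = (1/3) * m * L^2
= (1/3) * 18 * 7.2^2
= 0.333333 * 18 * 51.84
= 311.04 kg*m^2


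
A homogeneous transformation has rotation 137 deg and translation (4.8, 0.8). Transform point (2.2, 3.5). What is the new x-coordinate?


x' = cos(theta)*px - sin(theta)*py + tx
= -0.7314*2.2 - 0.682*3.5 + 4.8
= 0.804


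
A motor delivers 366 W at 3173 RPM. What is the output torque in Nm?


omega = 3173 * 2*pi/60 = 332.2758 rad/s
tau = P / omega = 366 / 332.2758
= 1.1015 Nm


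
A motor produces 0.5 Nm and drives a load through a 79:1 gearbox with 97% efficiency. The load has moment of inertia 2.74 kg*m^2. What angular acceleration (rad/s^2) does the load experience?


tau_out = tau_motor * N * eta
= 0.5 * 79 * 0.97 = 38.315 Nm
alpha = tau_out / I = 38.315 / 2.74
= 13.9836 rad/s^2


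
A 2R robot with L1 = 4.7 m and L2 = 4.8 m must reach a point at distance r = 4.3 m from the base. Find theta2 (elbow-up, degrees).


cos(theta2) = (r^2 - L1^2 - L2^2) / (2*L1*L2)
cos(theta2) = (18.49 - 22.09 - 23.04) / 45.12
cos(theta2) = -0.590426
theta2 = 126.1872 degrees


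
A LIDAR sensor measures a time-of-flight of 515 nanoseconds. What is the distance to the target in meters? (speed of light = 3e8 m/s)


tof = 515 ns = 5.15e-07 s
dist = c * tof / 2
= 3e8 * 5.15e-07 / 2
= 77.25 m


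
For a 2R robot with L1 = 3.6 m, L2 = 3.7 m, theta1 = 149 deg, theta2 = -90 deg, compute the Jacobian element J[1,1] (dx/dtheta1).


J[1,1] = -L1*sin(t1) - L2*sin(t1+t2)
= -3.6*sin(149) - 3.7*sin(59)
= -5.0257


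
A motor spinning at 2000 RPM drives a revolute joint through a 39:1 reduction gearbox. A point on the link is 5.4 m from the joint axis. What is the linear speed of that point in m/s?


omega_motor = 2000 * 2*pi/60 = 209.4395 rad/s
omega_joint = omega_motor / 39 = 5.3702 rad/s
v = omega_joint * r = 5.3702 * 5.4
= 28.9993 m/s


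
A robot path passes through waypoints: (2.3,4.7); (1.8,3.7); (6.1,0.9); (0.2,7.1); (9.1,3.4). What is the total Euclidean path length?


Segment lengths:
  seg1 = sqrt((-0.5)^2 + (-1.0)^2) = 1.118
  seg2 = sqrt((4.3)^2 + (-2.8)^2) = 5.1313
  seg3 = sqrt((-5.9)^2 + (6.2)^2) = 8.5586
  seg4 = sqrt((8.9)^2 + (-3.7)^2) = 9.6385
Total = 24.4464


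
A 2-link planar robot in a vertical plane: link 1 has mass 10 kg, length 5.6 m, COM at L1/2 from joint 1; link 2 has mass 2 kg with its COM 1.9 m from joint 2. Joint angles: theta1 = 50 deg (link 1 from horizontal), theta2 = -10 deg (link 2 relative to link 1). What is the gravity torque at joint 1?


Horizontal distance from joint 1 to link-1 COM:
  x_c1 = (L1/2)*cos(t1) = 2.8 * 0.6428 = 1.7998 m
Horizontal distance from joint 1 to link-2 COM:
  x_c2 = L1*cos(t1) + Lc2*cos(t1+t2)
       = 5.6*0.6428 + 1.9*0.766 = 5.0551 m
tau1 = m1*g*x_c1 + m2*g*x_c2
     = 10*9.81*1.7998 + 2*9.81*5.0551
     = 176.5609 + 99.181
     = 275.7419 Nm


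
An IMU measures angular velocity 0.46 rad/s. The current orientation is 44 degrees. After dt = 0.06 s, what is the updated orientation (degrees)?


delta_theta = w * dt = 0.46 * 0.06 = 0.0276 rad
= 1.5814 deg
theta_new = 44 + 1.5814 = 45.5814 deg


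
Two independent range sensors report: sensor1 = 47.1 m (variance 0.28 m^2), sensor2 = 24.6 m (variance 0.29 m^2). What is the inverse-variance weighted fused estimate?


w1 = (1/var1) / (1/var1 + 1/var2)
   = 3.5714 / (3.5714 + 3.4483) = 0.5088
w2 = 1 - w1 = 0.4912
fused = w1*s1 + w2*s2 = 23.9632 + 12.0842
= 36.0474 m


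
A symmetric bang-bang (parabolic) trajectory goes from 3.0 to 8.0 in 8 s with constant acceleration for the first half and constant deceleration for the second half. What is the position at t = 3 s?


Symmetric rest-to-rest: each phase covers (pf-p0)/2 in time T/2. 0.5*a*(T/2)^2 = (pf-p0)/2 => a = 4*(pf-p0)/T^2
a = 4*(8.0-3.0)/8^2 = 0.3125
t = 3 is in the acceleration phase (t <= T/2).
p = p0 + 0.5*a*t^2 = 3.0 + 0.5*0.3125*3^2
= 4.4062


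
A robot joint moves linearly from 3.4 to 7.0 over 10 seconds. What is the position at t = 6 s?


s = t/T = 6/10 = 0.6
p(t) = p0 + (pf-p0)*s
= 3.4 + (7.0 - 3.4) * 0.6
= 5.56


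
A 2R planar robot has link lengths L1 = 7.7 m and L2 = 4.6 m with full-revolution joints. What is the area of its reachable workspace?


r_max = L1 + L2 = 12.3 m
r_min = |L1 - L2| = 3.1 m
Area = pi*(r_max^2 - r_min^2)
= pi*(151.29 - 9.61)
= pi * 141.68
= 445.1008 m^2


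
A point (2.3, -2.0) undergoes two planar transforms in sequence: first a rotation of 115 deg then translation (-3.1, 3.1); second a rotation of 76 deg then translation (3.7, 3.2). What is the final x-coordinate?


After transform 1:
x1 = cos(115)*2.3 - sin(115)*-2.0 + -3.1 = -2.2594
y1 = sin(115)*2.3 + cos(115)*-2.0 + 3.1 = 6.0297
After transform 2:
x2 = cos(76)*-2.2594 - sin(76)*6.0297 + 3.7
= -2.6972


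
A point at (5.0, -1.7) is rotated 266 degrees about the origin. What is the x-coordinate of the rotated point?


x' = x*cos(theta) - y*sin(theta)
cos(266 deg) = -0.0698, sin(266 deg) = -0.9976
x' = 5.0 * -0.0698 - -1.7 * -0.9976
= -0.3488 - 1.6959
= -2.0446


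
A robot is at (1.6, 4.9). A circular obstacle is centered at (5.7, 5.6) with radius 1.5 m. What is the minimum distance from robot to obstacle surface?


center_dist = sqrt((1.6-5.7)^2 + (4.9-5.6)^2)
= sqrt(16.81 + 0.49)
= 4.1593
min_dist = center_dist - radius = 4.1593 - 1.5 = 2.6593 m


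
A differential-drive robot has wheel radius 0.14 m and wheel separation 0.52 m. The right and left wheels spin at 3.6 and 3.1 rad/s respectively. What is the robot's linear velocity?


vR = r*wR = 0.14*3.6 = 0.504 m/s
vL = r*wL = 0.14*3.1 = 0.434 m/s
v = (vR+vL)/2 = 0.469 m/s
omega = (vR-vL)/L = 0.1346 rad/s
linear velocity = 0.469 m/s


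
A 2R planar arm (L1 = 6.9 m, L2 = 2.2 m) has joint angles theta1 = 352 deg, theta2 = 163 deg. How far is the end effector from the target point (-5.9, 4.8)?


End effector via forward kinematics:
x = L1*cos(t1) + L2*cos(t1+t2) = 4.839
y = L1*sin(t1) + L2*sin(t1+t2) = -0.0305
Distance to target:
d = sqrt((-5.9 - 4.839)^2 + (4.8 - -0.0305)^2)
= sqrt(115.3255 + 23.3341)
= 11.7754 m


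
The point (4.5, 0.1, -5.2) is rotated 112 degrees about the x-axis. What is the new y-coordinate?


Rotation about x-axis: y' = y*cos(theta) - z*sin(theta)
= 0.1 * -0.3746 - -5.2 * 0.9272
= 4.7839


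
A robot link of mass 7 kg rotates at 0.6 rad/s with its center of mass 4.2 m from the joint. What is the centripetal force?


F = m * omega^2 * r
= 7 * 0.6^2 * 4.2
= 7 * 0.36 * 4.2
= 10.584 N


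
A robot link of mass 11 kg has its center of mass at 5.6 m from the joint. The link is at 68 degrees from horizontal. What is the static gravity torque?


tau = m*g*L*cos(angle)
= 11 * 9.81 * 5.6 * cos(68 deg)
= 11 * 9.81 * 5.6 * 0.3746
= 226.3733 Nm


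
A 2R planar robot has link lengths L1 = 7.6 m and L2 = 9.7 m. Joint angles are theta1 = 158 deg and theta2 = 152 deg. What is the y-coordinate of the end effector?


Convert angles to radians: theta1 = 2.7576, theta2 = 2.6529
y = L1*sin(theta1) + L2*sin(theta1+theta2)
y = 2.847 + -7.4306
y = -4.5836


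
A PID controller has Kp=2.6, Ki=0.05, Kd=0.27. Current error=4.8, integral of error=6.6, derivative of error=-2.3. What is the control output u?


u = Kp*e + Ki*int(e) + Kd*de/dt
= 2.6*4.8 + 0.05*6.6 + 0.27*(-2.3)
= 12.48 + 0.33 + -0.621
= 12.189


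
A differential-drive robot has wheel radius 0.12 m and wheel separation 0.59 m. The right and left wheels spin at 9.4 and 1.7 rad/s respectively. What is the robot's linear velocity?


vR = r*wR = 0.12*9.4 = 1.128 m/s
vL = r*wL = 0.12*1.7 = 0.204 m/s
v = (vR+vL)/2 = 0.666 m/s
omega = (vR-vL)/L = 1.5661 rad/s
linear velocity = 0.666 m/s


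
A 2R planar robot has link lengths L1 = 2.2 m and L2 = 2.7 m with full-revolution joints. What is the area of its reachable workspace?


r_max = L1 + L2 = 4.9 m
r_min = |L1 - L2| = 0.5 m
Area = pi*(r_max^2 - r_min^2)
= pi*(24.01 - 0.25)
= pi * 23.76
= 74.6442 m^2


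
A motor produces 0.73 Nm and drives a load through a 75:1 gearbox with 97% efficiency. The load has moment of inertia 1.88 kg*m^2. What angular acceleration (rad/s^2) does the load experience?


tau_out = tau_motor * N * eta
= 0.73 * 75 * 0.97 = 53.1075 Nm
alpha = tau_out / I = 53.1075 / 1.88
= 28.2487 rad/s^2


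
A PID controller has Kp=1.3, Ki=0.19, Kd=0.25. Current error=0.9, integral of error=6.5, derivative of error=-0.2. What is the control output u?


u = Kp*e + Ki*int(e) + Kd*de/dt
= 1.3*0.9 + 0.19*6.5 + 0.25*(-0.2)
= 1.17 + 1.235 + -0.05
= 2.355


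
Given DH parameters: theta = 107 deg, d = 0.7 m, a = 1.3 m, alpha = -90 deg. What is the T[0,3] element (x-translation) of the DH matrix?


T[0,3] = a * cos(theta)
= 1.3 * cos(107 deg)
= 1.3 * -0.2924
= -0.3801


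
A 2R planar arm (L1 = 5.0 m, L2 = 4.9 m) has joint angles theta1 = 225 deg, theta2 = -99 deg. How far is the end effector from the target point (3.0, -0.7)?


End effector via forward kinematics:
x = L1*cos(t1) + L2*cos(t1+t2) = -6.4157
y = L1*sin(t1) + L2*sin(t1+t2) = 0.4286
Distance to target:
d = sqrt((3.0 - -6.4157)^2 + (-0.7 - 0.4286)^2)
= sqrt(88.6551 + 1.2738)
= 9.4831 m


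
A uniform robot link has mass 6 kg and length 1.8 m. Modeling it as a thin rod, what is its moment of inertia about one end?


I = (1/3) * m * L^2
= (1/3) * 6 * 1.8^2
= 0.333333 * 6 * 3.24
= 6.48 kg*m^2


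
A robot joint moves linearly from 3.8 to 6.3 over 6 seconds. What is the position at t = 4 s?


s = t/T = 4/6 = 0.6667
p(t) = p0 + (pf-p0)*s
= 3.8 + (6.3 - 3.8) * 0.6667
= 5.4667


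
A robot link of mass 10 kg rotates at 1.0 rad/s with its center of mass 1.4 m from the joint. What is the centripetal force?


F = m * omega^2 * r
= 10 * 1.0^2 * 1.4
= 10 * 1.0 * 1.4
= 14.0 N


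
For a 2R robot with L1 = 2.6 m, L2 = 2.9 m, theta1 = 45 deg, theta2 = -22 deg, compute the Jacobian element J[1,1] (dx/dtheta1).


J[1,1] = -L1*sin(t1) - L2*sin(t1+t2)
= -2.6*sin(45) - 2.9*sin(23)
= -2.9716


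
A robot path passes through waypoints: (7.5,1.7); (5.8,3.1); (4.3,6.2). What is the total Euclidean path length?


Segment lengths:
  seg1 = sqrt((-1.7)^2 + (1.4)^2) = 2.2023
  seg2 = sqrt((-1.5)^2 + (3.1)^2) = 3.4438
Total = 5.6461


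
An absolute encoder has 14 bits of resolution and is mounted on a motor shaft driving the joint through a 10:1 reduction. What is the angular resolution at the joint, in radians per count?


counts = 2^14 = 16384
effective counts at joint = 16384 * 10 = 163840
resolution = 2*pi / 163840
= 3.8350e-05 rad/count


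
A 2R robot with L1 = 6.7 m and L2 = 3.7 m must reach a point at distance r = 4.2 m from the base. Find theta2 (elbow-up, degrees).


cos(theta2) = (r^2 - L1^2 - L2^2) / (2*L1*L2)
cos(theta2) = (17.64 - 44.89 - 13.69) / 49.58
cos(theta2) = -0.825736
theta2 = 145.6632 degrees


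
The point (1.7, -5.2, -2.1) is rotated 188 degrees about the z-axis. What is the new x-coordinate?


Rotation about z-axis: x' = x*cos(theta) - y*sin(theta)
= 1.7 * -0.9903 - -5.2 * -0.1392
= -2.4072


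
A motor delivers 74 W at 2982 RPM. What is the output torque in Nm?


omega = 2982 * 2*pi/60 = 312.2743 rad/s
tau = P / omega = 74 / 312.2743
= 0.237 Nm


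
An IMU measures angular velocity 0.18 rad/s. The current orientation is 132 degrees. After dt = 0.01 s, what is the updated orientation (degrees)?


delta_theta = w * dt = 0.18 * 0.01 = 0.0018 rad
= 0.1031 deg
theta_new = 132 + 0.1031 = 132.1031 deg


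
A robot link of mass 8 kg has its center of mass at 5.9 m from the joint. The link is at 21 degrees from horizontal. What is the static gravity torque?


tau = m*g*L*cos(angle)
= 8 * 9.81 * 5.9 * cos(21 deg)
= 8 * 9.81 * 5.9 * 0.9336
= 432.2776 Nm


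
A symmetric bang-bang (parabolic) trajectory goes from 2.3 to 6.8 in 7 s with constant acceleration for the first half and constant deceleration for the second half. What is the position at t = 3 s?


Symmetric rest-to-rest: each phase covers (pf-p0)/2 in time T/2. 0.5*a*(T/2)^2 = (pf-p0)/2 => a = 4*(pf-p0)/T^2
a = 4*(6.8-2.3)/7^2 = 0.3673
t = 3 is in the acceleration phase (t <= T/2).
p = p0 + 0.5*a*t^2 = 2.3 + 0.5*0.3673*3^2
= 3.9531


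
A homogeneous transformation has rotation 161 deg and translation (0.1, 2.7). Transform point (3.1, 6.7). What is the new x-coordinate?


x' = cos(theta)*px - sin(theta)*py + tx
= -0.9455*3.1 - 0.3256*6.7 + 0.1
= -5.0124


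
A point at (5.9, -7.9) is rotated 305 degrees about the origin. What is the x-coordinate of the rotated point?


x' = x*cos(theta) - y*sin(theta)
cos(305 deg) = 0.5736, sin(305 deg) = -0.8192
x' = 5.9 * 0.5736 - -7.9 * -0.8192
= 3.3841 - 6.4713
= -3.0872


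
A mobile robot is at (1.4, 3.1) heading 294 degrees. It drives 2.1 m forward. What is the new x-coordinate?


x_new = x0 + d*cos(theta)
= 1.4 + 2.1*cos(294)
= 1.4 + 0.8541
= 2.2541


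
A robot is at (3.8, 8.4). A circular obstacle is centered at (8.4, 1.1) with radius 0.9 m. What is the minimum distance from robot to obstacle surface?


center_dist = sqrt((3.8-8.4)^2 + (8.4-1.1)^2)
= sqrt(21.16 + 53.29)
= 8.6284
min_dist = center_dist - radius = 8.6284 - 0.9 = 7.7284 m


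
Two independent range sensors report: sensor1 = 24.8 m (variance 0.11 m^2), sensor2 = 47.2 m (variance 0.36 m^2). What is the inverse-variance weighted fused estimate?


w1 = (1/var1) / (1/var1 + 1/var2)
   = 9.0909 / (9.0909 + 2.7778) = 0.766
w2 = 1 - w1 = 0.234
fused = w1*s1 + w2*s2 = 18.9957 + 11.0468
= 30.0426 m


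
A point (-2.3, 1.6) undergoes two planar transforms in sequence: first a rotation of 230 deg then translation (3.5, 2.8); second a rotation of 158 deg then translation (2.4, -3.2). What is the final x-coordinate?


After transform 1:
x1 = cos(230)*-2.3 - sin(230)*1.6 + 3.5 = 6.2041
y1 = sin(230)*-2.3 + cos(230)*1.6 + 2.8 = 3.5334
After transform 2:
x2 = cos(158)*6.2041 - sin(158)*3.5334 + 2.4
= -4.676


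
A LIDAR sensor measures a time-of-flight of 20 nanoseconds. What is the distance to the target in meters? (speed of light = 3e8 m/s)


tof = 20 ns = 2e-08 s
dist = c * tof / 2
= 3e8 * 2e-08 / 2
= 3.0 m


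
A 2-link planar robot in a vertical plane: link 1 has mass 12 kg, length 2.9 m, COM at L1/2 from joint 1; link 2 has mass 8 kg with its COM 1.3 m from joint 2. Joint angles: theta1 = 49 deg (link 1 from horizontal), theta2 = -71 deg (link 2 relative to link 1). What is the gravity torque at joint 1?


Horizontal distance from joint 1 to link-1 COM:
  x_c1 = (L1/2)*cos(t1) = 1.45 * 0.6561 = 0.9513 m
Horizontal distance from joint 1 to link-2 COM:
  x_c2 = L1*cos(t1) + Lc2*cos(t1+t2)
       = 2.9*0.6561 + 1.3*0.9272 = 3.1079 m
tau1 = m1*g*x_c1 + m2*g*x_c2
     = 12*9.81*0.9513 + 8*9.81*3.1079
     = 111.9853 + 243.9088
     = 355.8941 Nm


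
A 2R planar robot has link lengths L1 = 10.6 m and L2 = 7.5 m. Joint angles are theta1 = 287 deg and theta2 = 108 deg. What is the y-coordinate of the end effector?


Convert angles to radians: theta1 = 5.0091, theta2 = 1.885
y = L1*sin(theta1) + L2*sin(theta1+theta2)
y = -10.1368 + 4.3018
y = -5.835


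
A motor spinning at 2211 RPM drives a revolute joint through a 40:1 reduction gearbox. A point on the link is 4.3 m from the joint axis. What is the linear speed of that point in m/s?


omega_motor = 2211 * 2*pi/60 = 231.5354 rad/s
omega_joint = omega_motor / 40 = 5.7884 rad/s
v = omega_joint * r = 5.7884 * 4.3
= 24.8901 m/s


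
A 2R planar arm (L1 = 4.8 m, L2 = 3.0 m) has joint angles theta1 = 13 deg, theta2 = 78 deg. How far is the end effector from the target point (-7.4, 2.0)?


End effector via forward kinematics:
x = L1*cos(t1) + L2*cos(t1+t2) = 4.6246
y = L1*sin(t1) + L2*sin(t1+t2) = 4.0793
Distance to target:
d = sqrt((-7.4 - 4.6246)^2 + (2.0 - 4.0793)^2)
= sqrt(144.5915 + 4.3235)
= 12.2031 m


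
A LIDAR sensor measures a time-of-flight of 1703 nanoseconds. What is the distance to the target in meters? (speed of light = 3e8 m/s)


tof = 1703 ns = 1.703e-06 s
dist = c * tof / 2
= 3e8 * 1.703e-06 / 2
= 255.45 m


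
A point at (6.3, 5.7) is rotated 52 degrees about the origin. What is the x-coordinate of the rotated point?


x' = x*cos(theta) - y*sin(theta)
cos(52 deg) = 0.6157, sin(52 deg) = 0.788
x' = 6.3 * 0.6157 - 5.7 * 0.788
= 3.8787 - 4.4917
= -0.613


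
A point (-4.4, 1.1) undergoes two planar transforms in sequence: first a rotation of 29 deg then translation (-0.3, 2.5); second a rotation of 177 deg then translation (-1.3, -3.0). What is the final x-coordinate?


After transform 1:
x1 = cos(29)*-4.4 - sin(29)*1.1 + -0.3 = -4.6816
y1 = sin(29)*-4.4 + cos(29)*1.1 + 2.5 = 1.3289
After transform 2:
x2 = cos(177)*-4.6816 - sin(177)*1.3289 + -1.3
= 3.3057


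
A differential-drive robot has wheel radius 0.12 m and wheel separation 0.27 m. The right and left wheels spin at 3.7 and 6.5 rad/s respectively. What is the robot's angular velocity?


vR = r*wR = 0.12*3.7 = 0.444 m/s
vL = r*wL = 0.12*6.5 = 0.78 m/s
v = (vR+vL)/2 = 0.612 m/s
omega = (vR-vL)/L = -1.2444 rad/s
angular velocity = -1.2444 rad/s


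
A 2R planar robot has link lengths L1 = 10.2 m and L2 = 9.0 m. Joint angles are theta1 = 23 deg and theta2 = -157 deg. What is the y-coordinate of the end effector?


Convert angles to radians: theta1 = 0.4014, theta2 = -2.7402
y = L1*sin(theta1) + L2*sin(theta1+theta2)
y = 3.9855 + -6.4741
y = -2.4886


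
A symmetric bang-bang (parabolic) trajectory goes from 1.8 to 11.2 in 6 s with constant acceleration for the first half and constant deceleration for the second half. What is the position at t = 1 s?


Symmetric rest-to-rest: each phase covers (pf-p0)/2 in time T/2. 0.5*a*(T/2)^2 = (pf-p0)/2 => a = 4*(pf-p0)/T^2
a = 4*(11.2-1.8)/6^2 = 1.0444
t = 1 is in the acceleration phase (t <= T/2).
p = p0 + 0.5*a*t^2 = 1.8 + 0.5*1.0444*1^2
= 2.3222


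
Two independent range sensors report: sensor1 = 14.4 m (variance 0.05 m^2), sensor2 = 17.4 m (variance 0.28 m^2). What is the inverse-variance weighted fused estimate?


w1 = (1/var1) / (1/var1 + 1/var2)
   = 20.0 / (20.0 + 3.5714) = 0.8485
w2 = 1 - w1 = 0.1515
fused = w1*s1 + w2*s2 = 12.2182 + 2.6364
= 14.8545 m


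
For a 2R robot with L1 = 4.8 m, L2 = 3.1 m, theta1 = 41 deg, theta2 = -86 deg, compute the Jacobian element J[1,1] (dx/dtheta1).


J[1,1] = -L1*sin(t1) - L2*sin(t1+t2)
= -4.8*sin(41) - 3.1*sin(-45)
= -0.9571


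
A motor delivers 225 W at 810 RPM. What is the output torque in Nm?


omega = 810 * 2*pi/60 = 84.823 rad/s
tau = P / omega = 225 / 84.823
= 2.6526 Nm


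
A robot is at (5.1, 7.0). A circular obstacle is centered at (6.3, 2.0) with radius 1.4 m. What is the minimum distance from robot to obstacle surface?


center_dist = sqrt((5.1-6.3)^2 + (7.0-2.0)^2)
= sqrt(1.44 + 25.0)
= 5.142
min_dist = center_dist - radius = 5.142 - 1.4 = 3.742 m


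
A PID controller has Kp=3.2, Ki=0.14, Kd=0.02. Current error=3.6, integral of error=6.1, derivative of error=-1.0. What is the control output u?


u = Kp*e + Ki*int(e) + Kd*de/dt
= 3.2*3.6 + 0.14*6.1 + 0.02*(-1.0)
= 11.52 + 0.854 + -0.02
= 12.354


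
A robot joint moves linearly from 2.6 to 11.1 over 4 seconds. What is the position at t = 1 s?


s = t/T = 1/4 = 0.25
p(t) = p0 + (pf-p0)*s
= 2.6 + (11.1 - 2.6) * 0.25
= 4.725


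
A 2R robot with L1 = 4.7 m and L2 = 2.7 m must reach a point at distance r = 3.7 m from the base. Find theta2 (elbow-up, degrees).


cos(theta2) = (r^2 - L1^2 - L2^2) / (2*L1*L2)
cos(theta2) = (13.69 - 22.09 - 7.29) / 25.38
cos(theta2) = -0.618203
theta2 = 128.185 degrees


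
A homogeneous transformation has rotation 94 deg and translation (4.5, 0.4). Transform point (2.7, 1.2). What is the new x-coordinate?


x' = cos(theta)*px - sin(theta)*py + tx
= -0.0698*2.7 - 0.9976*1.2 + 4.5
= 3.1146


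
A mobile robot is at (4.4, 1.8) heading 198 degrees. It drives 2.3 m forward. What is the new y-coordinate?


y_new = y0 + d*sin(theta)
= 1.8 + 2.3*sin(198)
= 1.8 + -0.7107
= 1.0893


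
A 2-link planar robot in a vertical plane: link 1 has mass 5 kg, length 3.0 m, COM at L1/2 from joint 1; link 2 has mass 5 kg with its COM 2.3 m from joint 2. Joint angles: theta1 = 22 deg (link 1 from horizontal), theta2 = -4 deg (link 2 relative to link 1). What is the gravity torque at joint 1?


Horizontal distance from joint 1 to link-1 COM:
  x_c1 = (L1/2)*cos(t1) = 1.5 * 0.9272 = 1.3908 m
Horizontal distance from joint 1 to link-2 COM:
  x_c2 = L1*cos(t1) + Lc2*cos(t1+t2)
       = 3.0*0.9272 + 2.3*0.9511 = 4.969 m
tau1 = m1*g*x_c1 + m2*g*x_c2
     = 5*9.81*1.3908 + 5*9.81*4.969
     = 68.2176 + 243.7285
     = 311.9461 Nm


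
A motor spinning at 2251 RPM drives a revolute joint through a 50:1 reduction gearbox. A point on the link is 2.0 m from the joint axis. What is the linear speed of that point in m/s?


omega_motor = 2251 * 2*pi/60 = 235.7242 rad/s
omega_joint = omega_motor / 50 = 4.7145 rad/s
v = omega_joint * r = 4.7145 * 2.0
= 9.429 m/s


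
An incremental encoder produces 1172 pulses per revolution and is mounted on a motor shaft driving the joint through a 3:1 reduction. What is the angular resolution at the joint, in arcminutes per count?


counts per rev = 1172
effective counts at joint = 1172 * 3 = 3516
resolution = 360*60 / 3516
= 6.1433 arcmin/count
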